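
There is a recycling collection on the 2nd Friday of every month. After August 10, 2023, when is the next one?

August 2023 starts on a Tuesday; its first Friday is the 4th, so the 2nd Friday is the 11th — August 11, 2023.
August 11, 2023 is after August 10, 2023, so that is the next one.

August 11, 2023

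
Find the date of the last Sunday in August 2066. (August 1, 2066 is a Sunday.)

29 August 2066

August 2066 begins on a Sunday, so the first Sunday is August 1.
August 2066 has 31 days. Adding weeks: 1, 8, 15, 22, 29 — the last one ≤ 31 is the 29th.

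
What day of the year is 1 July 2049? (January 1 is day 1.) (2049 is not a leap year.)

182

Days in months before July: 31 + 28 + 31 + 30 + 31 + 30 = 181.
Plus 1 day into July → day 182.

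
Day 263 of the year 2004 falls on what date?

19 September 2004

January has 31 days (263 − 31 = 232 remain).
February has 29 days (232 − 29 = 203 remain).
March has 31 days (203 − 31 = 172 remain).
April has 30 days (172 − 30 = 142 remain).
May has 31 days (142 − 31 = 111 remain).
June has 30 days (111 − 30 = 81 remain).
July has 31 days (81 − 31 = 50 remain).
August has 31 days (50 − 31 = 19 remain).
19 into September → September 19.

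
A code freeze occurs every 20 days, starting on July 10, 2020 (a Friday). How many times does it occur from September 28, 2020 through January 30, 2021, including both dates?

7

Occurrences land 20·i days after July 10, 2020 for i = 0, 1, 2, …
September 28, 2020 is 80 days after the start; 80 ÷ 20 = 4 remainder 0. First occurrence in the window: #5 on September 28, 2020 (4×20 = 80 days in).
January 30, 2021 is 204 days after the start; 204 ÷ 20 = 10 remainder 4. Last occurrence in the window: #11 on January 26, 2021.
Occurrences #5 through #11: 7 in total.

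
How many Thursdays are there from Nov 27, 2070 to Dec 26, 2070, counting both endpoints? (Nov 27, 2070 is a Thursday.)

Nov 27, 2070 is a Thursday; the first Thursday on or after it is Nov 27, 2070.
From Nov 27, 2070 to Dec 26, 2070: 3 + 26 = 29 days (rest of Nov, Dec).
29 ÷ 7 = 4 full weeks with remainder 1, so 4 more Thursdays after the first → 5.

5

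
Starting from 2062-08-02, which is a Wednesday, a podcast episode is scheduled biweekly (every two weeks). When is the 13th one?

The 13th occurrence is 12 intervals after the first: 12 × 14 = 168 days after 2062-08-02.
August has 31 days — 29 days to the end of August leaves 139.
September has 30 days (109 left).
October has 31 days (78 left).
November has 30 days (48 left).
December has 31 days (17 left).
17 days into January → 2063-01-17.

2063-01-17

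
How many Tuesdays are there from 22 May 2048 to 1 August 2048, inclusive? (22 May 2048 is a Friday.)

10

22 May 2048 is a Friday; the first Tuesday on or after it is 26 May 2048 (4 days later).
From 26 May 2048 to 1 August 2048: 5 + 30 + 31 + 1 = 67 days (rest of May, June, July, August).
67 ÷ 7 = 9 full weeks with remainder 4, so 9 more Tuesdays after the first → 10.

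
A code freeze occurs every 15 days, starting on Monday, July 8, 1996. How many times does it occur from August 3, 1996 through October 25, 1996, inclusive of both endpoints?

6

Occurrences land 15·i days after July 8, 1996 for i = 0, 1, 2, …
August 3, 1996 is 26 days after the start; 26 ÷ 15 = 1 remainder 11; since the remainder is 11, round up to i = 2. First occurrence in the window: #3 on August 7, 1996 (2×15 = 30 days in).
October 25, 1996 is 109 days after the start; 109 ÷ 15 = 7 remainder 4. Last occurrence in the window: #8 on October 21, 1996.
Occurrences #3 through #8: 6 in total.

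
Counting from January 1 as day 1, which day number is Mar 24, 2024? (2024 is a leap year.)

84

Days in months before Mar: 31 + 29 = 60.
Plus 24 days into Mar → day 84.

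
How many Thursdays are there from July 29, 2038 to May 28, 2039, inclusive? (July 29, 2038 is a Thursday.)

July 29, 2038 is a Thursday; the first Thursday on or after it is July 29, 2038.
From July 29, 2038 to May 28, 2039: 2 + 31 + 30 + 31 + 30 + 31 + 31 + 28 + 31 + 30 + 28 = 303 days (rest of July, August, September, October, November, December, January, February, March, April, May).
303 ÷ 7 = 43 full weeks with remainder 2, so 43 more Thursdays after the first → 44.

44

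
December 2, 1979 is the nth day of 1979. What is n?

Days in months before December: 31 + 28 + 31 + 30 + 31 + 30 + 31 + 31 + 30 + 31 + 30 = 334.
Plus 2 days into December → day 336.

336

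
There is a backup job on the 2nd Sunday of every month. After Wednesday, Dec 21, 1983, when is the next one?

Dec 1983 starts on a Thursday; its first Sunday is the 4th, so the 2nd Sunday is the 11th — Dec 11, 1983.
That is not after Dec 21, 1983, so look at Jan 1984.
Jan 1984 starts on a Sunday; its first Sunday is the 1st, so the 2nd Sunday is the 8th — Jan 8, 1984.

Jan 8, 1984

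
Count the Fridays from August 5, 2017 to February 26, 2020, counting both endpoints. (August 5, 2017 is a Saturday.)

August 5, 2017 is a Saturday; the first Friday on or after it is August 11, 2017 (6 days later).
From August 11, 2017 to February 26, 2020: 142 + 365 + 365 + 57 = 929 days (rest of 2017, 2018, 2019, to February 26, 2020 in 2020).
929 ÷ 7 = 132 full weeks with remainder 5, so 132 more Fridays after the first → 133.

133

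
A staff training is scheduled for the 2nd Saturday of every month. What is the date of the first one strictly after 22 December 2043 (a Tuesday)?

December 2043 starts on a Tuesday; its first Saturday is the 5th, so the 2nd Saturday is the 12th — 12 December 2043.
That is not after 22 December 2043, so look at January 2044.
January 2044 starts on a Friday; its first Saturday is the 2nd, so the 2nd Saturday is the 9th — 9 January 2044.

9 January 2044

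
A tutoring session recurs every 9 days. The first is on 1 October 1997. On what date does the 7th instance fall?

The 7th occurrence is 6 intervals after the first: 6 × 9 = 54 days after 1 October 1997.
October has 31 days — 30 days to the end of October leaves 24.
24 days into November → 24 November 1997.

24 November 1997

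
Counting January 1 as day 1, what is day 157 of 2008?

Jan has 31 days (157 − 31 = 126 remain).
Feb has 29 days (126 − 29 = 97 remain).
Mar has 31 days (97 − 31 = 66 remain).
Apr has 30 days (66 − 30 = 36 remain).
May has 31 days (36 − 31 = 5 remain).
5 into Jun → Jun 5.

Jun 5, 2008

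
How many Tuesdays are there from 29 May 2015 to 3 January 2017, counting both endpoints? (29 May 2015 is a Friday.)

29 May 2015 is a Friday; the first Tuesday on or after it is 2 June 2015 (4 days later).
From 2 June 2015 to 3 January 2017: 212 + 366 + 3 = 581 days (rest of 2015, 2016, to 3 January 2017 in 2017).
581 ÷ 7 = 83 full weeks with remainder 0, so 83 more Tuesdays after the first → 84.

84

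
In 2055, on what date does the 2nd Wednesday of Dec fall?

The first Wednesday of Dec 2055 is Dec 1.
The 2nd Wednesday is 1 weeks later: 1 + 7 = 8.

Dec 8, 2055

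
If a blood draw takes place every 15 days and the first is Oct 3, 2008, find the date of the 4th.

Nov 17, 2008

The 4th occurrence is 3 intervals after the first: 3 × 15 = 45 days after Oct 3, 2008.
Oct has 31 days — 28 days to the end of Oct leaves 17.
17 days into Nov → Nov 17, 2008.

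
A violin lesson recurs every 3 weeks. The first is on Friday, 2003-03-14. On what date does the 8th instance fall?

The 8th occurrence is 7 intervals after the first: 7 × 21 = 147 days after 2003-03-14.
March has 31 days — 17 days to the end of March leaves 130.
April has 30 days (100 left).
May has 31 days (69 left).
June has 30 days (39 left).
July has 31 days (8 left).
8 days into August → 2003-08-08.

2003-08-08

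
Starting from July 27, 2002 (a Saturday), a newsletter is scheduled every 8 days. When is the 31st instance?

March 24, 2003

The 31st occurrence is 30 intervals after the first: 30 × 8 = 240 days after July 27, 2002.
July has 31 days — 4 days to the end of July leaves 236.
August has 31 days (205 left).
September has 30 days (175 left).
October has 31 days (144 left).
November has 30 days (114 left).
December has 31 days (83 left).
January has 31 days (52 left).
February has 28 days (24 left).
24 days into March → March 24, 2003.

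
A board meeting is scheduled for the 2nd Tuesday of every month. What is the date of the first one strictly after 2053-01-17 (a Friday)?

2053-02-11

January 2053 starts on a Wednesday; its first Tuesday is the 7th, so the 2nd Tuesday is the 14th — 2053-01-14.
That is not after 2053-01-17, so look at February 2053.
February 2053 starts on a Saturday; its first Tuesday is the 4th, so the 2nd Tuesday is the 11th — 2053-02-11.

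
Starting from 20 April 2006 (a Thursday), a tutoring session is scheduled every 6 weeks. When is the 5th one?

5 October 2006

The 5th occurrence is 4 intervals after the first: 4 × 42 = 168 days after 20 April 2006.
April has 30 days — 10 days to the end of April leaves 158.
May has 31 days (127 left).
June has 30 days (97 left).
July has 31 days (66 left).
August has 31 days (35 left).
September has 30 days (5 left).
5 days into October → 5 October 2006.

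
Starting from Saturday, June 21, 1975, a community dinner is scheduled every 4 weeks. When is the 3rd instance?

The 3rd occurrence is 2 intervals after the first: 2 × 28 = 56 days after June 21, 1975.
June has 30 days — 9 days to the end of June leaves 47.
July has 31 days (16 left).
16 days into August → August 16, 1975.

August 16, 1975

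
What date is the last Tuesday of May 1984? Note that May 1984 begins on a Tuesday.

May 1984 begins on a Tuesday, so the first Tuesday is May 1.
May 1984 has 31 days. Adding weeks: 1, 8, 15, 22, 29 — the last one ≤ 31 is the 29th.

29 May 1984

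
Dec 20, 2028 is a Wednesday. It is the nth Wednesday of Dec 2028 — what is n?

3rd

Day 20 falls in week ⌈20/7⌉ of the month.
Days 1–7 hold the 1st Wednesday, 8–14 the 2nd, 15–21 the 3rd, 22–28 the 4th, 29–31 the 5th.
20 is in the range for the 3rd.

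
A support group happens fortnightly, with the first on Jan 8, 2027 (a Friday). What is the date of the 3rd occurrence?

Feb 5, 2027

The 3rd occurrence is 2 intervals after the first: 2 × 14 = 28 days after Jan 8, 2027.
Jan has 31 days — 23 days to the end of Jan leaves 5.
5 days into Feb → Feb 5, 2027.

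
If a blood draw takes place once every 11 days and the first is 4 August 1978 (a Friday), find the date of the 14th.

The 14th occurrence is 13 intervals after the first: 13 × 11 = 143 days after 4 August 1978.
August has 31 days — 27 days to the end of August leaves 116.
September has 30 days (86 left).
October has 31 days (55 left).
November has 30 days (25 left).
25 days into December → 25 December 1978.

25 December 1978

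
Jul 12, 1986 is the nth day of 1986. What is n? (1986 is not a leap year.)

193

Days in months before Jul: 31 + 28 + 31 + 30 + 31 + 30 = 181.
Plus 12 days into Jul → day 193.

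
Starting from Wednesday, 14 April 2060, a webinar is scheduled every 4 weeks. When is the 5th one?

4 August 2060

The 5th occurrence is 4 intervals after the first: 4 × 28 = 112 days after 14 April 2060.
April has 30 days — 16 days to the end of April leaves 96.
May has 31 days (65 left).
June has 30 days (35 left).
July has 31 days (4 left).
4 days into August → 4 August 2060.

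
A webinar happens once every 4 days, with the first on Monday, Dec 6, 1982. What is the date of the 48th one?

Jun 12, 1983

The 48th occurrence is 47 intervals after the first: 47 × 4 = 188 days after Dec 6, 1982.
Dec has 31 days — 25 days to the end of Dec leaves 163.
Jan has 31 days (132 left).
Feb has 28 days (104 left).
Mar has 31 days (73 left).
Apr has 30 days (43 left).
May has 31 days (12 left).
12 days into Jun → Jun 12, 1983.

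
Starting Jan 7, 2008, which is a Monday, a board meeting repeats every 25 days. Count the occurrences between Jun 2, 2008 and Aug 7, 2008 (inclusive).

Occurrences land 25·i days after Jan 7, 2008 for i = 0, 1, 2, …
Jun 2, 2008 is 147 days after the start; 147 ÷ 25 = 5 remainder 22; since the remainder is 22, round up to i = 6. First occurrence in the window: #7 on Jun 5, 2008 (6×25 = 150 days in).
Aug 7, 2008 is 213 days after the start; 213 ÷ 25 = 8 remainder 13. Last occurrence in the window: #9 on Jul 25, 2008.
Occurrences #7 through #9: 3 in total.

3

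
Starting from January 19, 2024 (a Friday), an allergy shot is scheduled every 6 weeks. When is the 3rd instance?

April 12, 2024

The 3rd occurrence is 2 intervals after the first: 2 × 42 = 84 days after January 19, 2024.
January has 31 days — 12 days to the end of January leaves 72.
February has 29 days (43 left).
March has 31 days (12 left).
12 days into April → April 12, 2024.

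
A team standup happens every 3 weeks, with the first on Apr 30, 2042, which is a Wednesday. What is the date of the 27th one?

Oct 28, 2043

The 27th occurrence is 26 intervals after the first: 26 × 21 = 546 days after Apr 30, 2042.
Apr has 30 days — 0 days to the end of Apr leaves 546.
From end of Apr to end of 2042 is 245 days (301 left).
Jan has 31 days (270 left).
Feb has 28 days (242 left).
Mar has 31 days (211 left).
Apr has 30 days (181 left).
May has 31 days (150 left).
Jun has 30 days (120 left).
Jul has 31 days (89 left).
Aug has 31 days (58 left).
Sep has 30 days (28 left).
28 days into Oct → Oct 28, 2043.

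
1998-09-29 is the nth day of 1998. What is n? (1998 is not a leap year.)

272

Days in months before September: 31 + 28 + 31 + 30 + 31 + 30 + 31 + 31 = 243.
Plus 29 days into September → day 272.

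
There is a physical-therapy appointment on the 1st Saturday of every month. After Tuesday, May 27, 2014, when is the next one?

June 7, 2014

May 2014 starts on a Thursday, so its 1st Saturday is May 3, 2014 (2 days in).
That is not after May 27, 2014, so look at June 2014.
June 2014 starts on a Sunday, so its 1st Saturday is June 7, 2014 (6 days in).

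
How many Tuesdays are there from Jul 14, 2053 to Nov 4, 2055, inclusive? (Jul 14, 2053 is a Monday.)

121

Jul 14, 2053 is a Monday; the first Tuesday on or after it is Jul 15, 2053 (1 day later).
From Jul 15, 2053 to Nov 4, 2055: 169 + 365 + 308 = 842 days (rest of 2053, 2054, to Nov 4, 2055 in 2055).
842 ÷ 7 = 120 full weeks with remainder 2, so 120 more Tuesdays after the first → 121.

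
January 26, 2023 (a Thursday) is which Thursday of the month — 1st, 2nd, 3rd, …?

Day 26 falls in week ⌈26/7⌉ of the month.
Days 1–7 hold the 1st Thursday, 8–14 the 2nd, 15–21 the 3rd, 22–28 the 4th, 29–31 the 5th.
26 is in the range for the 4th.

4th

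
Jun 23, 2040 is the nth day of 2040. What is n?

Days in months before Jun: 31 + 29 + 31 + 30 + 31 = 152.
Plus 23 days into Jun → day 175.

175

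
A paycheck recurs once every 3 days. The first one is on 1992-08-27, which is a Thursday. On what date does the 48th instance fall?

1993-01-15

The 48th occurrence is 47 intervals after the first: 47 × 3 = 141 days after 1992-08-27.
August has 31 days — 4 days to the end of August leaves 137.
September has 30 days (107 left).
October has 31 days (76 left).
November has 30 days (46 left).
December has 31 days (15 left).
15 days into January → 1993-01-15.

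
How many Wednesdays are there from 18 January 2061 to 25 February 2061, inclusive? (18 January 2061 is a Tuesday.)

18 January 2061 is a Tuesday; the first Wednesday on or after it is 19 January 2061 (1 day later).
From 19 January 2061 to 25 February 2061: 12 + 25 = 37 days (rest of January, February).
37 ÷ 7 = 5 full weeks with remainder 2, so 5 more Wednesdays after the first → 6.

6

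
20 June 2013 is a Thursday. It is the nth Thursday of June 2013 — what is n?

Day 20 falls in week ⌈20/7⌉ of the month.
Days 1–7 hold the 1st Thursday, 8–14 the 2nd, 15–21 the 3rd, 22–28 the 4th, 29–31 the 5th.
20 is in the range for the 3rd.

3rd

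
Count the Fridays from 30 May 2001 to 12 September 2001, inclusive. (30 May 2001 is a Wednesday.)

30 May 2001 is a Wednesday; the first Friday on or after it is 1 June 2001 (2 days later).
From 1 June 2001 to 12 September 2001: 29 + 31 + 31 + 12 = 103 days (rest of June, July, August, September).
103 ÷ 7 = 14 full weeks with remainder 5, so 14 more Fridays after the first → 15.

15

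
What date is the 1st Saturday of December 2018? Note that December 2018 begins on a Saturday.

1 December 2018

December 2018 begins on a Saturday, so the first Saturday is December 1.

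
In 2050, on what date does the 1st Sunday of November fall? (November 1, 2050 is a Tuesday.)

November 2050 begins on a Tuesday, so the first Sunday is November 6 (5 days later).

2050-11-06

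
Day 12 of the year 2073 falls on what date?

12 into January → January 12.

January 12, 2073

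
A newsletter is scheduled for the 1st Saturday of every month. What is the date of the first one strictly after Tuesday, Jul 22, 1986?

Jul 1986 starts on a Tuesday, so its 1st Saturday is Jul 5, 1986 (4 days in).
That is not after Jul 22, 1986, so look at Aug 1986.
Aug 1986 starts on a Friday, so its 1st Saturday is Aug 2, 1986 (1 day in).

Aug 2, 1986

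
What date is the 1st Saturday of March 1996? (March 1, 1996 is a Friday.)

2 March 1996

March 1996 begins on a Friday, so the first Saturday is March 2 (1 day later).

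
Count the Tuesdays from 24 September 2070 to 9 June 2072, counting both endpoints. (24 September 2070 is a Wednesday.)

89

24 September 2070 is a Wednesday; the first Tuesday on or after it is 30 September 2070 (6 days later).
From 30 September 2070 to 9 June 2072: 92 + 365 + 161 = 618 days (rest of 2070, 2071, to 9 June 2072 in 2072).
618 ÷ 7 = 88 full weeks with remainder 2, so 88 more Tuesdays after the first → 89.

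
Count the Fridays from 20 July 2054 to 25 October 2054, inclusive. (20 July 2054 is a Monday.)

14

20 July 2054 is a Monday; the first Friday on or after it is 24 July 2054 (4 days later).
From 24 July 2054 to 25 October 2054: 7 + 31 + 30 + 25 = 93 days (rest of July, August, September, October).
93 ÷ 7 = 13 full weeks with remainder 2, so 13 more Fridays after the first → 14.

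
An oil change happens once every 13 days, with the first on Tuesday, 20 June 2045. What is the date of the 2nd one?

The 2nd occurrence is 1 interval after the first: 1 × 13 = 13 days after 20 June 2045.
June has 30 days — 10 days to the end of June leaves 3.
3 days into July → 3 July 2045.

3 July 2045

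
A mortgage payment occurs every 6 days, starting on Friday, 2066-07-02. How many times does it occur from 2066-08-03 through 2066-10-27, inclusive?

14

Occurrences land 6·i days after 2066-07-02 for i = 0, 1, 2, …
2066-08-03 is 32 days after the start; 32 ÷ 6 = 5 remainder 2; since the remainder is 2, round up to i = 6. First occurrence in the window: #7 on 2066-08-07 (6×6 = 36 days in).
2066-10-27 is 117 days after the start; 117 ÷ 6 = 19 remainder 3. Last occurrence in the window: #20 on 2066-10-24.
Occurrences #7 through #20: 14 in total.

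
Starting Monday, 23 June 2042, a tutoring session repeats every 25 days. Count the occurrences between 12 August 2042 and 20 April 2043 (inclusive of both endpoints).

11

Occurrences land 25·i days after 23 June 2042 for i = 0, 1, 2, …
12 August 2042 is 50 days after the start; 50 ÷ 25 = 2 remainder 0. First occurrence in the window: #3 on 12 August 2042 (2×25 = 50 days in).
20 April 2043 is 301 days after the start; 301 ÷ 25 = 12 remainder 1. Last occurrence in the window: #13 on 19 April 2043.
Occurrences #3 through #13: 11 in total.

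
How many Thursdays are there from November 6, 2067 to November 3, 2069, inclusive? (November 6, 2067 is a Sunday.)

104

November 6, 2067 is a Sunday; the first Thursday on or after it is November 10, 2067 (4 days later).
From November 10, 2067 to November 3, 2069: 51 + 366 + 307 = 724 days (rest of 2067, 2068, to November 3, 2069 in 2069).
724 ÷ 7 = 103 full weeks with remainder 3, so 103 more Thursdays after the first → 104.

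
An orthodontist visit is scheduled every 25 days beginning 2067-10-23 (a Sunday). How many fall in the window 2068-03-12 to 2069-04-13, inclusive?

Occurrences land 25·i days after 2067-10-23 for i = 0, 1, 2, …
2068-03-12 is 141 days after the start; 141 ÷ 25 = 5 remainder 16; since the remainder is 16, round up to i = 6. First occurrence in the window: #7 on 2068-03-21 (6×25 = 150 days in).
2069-04-13 is 538 days after the start; 538 ÷ 25 = 21 remainder 13. Last occurrence in the window: #22 on 2069-03-31.
Occurrences #7 through #22: 16 in total.

16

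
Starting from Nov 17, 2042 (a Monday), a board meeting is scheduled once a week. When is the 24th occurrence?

The 24th occurrence is 23 intervals after the first: 23 × 7 = 161 days after Nov 17, 2042.
Nov has 30 days — 13 days to the end of Nov leaves 148.
Dec has 31 days (117 left).
Jan has 31 days (86 left).
Feb has 28 days (58 left).
Mar has 31 days (27 left).
27 days into Apr → Apr 27, 2043.

Apr 27, 2043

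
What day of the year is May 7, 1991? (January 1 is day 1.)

127

Days in months before May: 31 + 28 + 31 + 30 = 120.
Plus 7 days into May → day 127.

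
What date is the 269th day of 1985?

September 26, 1985

January has 31 days (269 − 31 = 238 remain).
February has 28 days (238 − 28 = 210 remain).
March has 31 days (210 − 31 = 179 remain).
April has 30 days (179 − 30 = 149 remain).
May has 31 days (149 − 31 = 118 remain).
June has 30 days (118 − 30 = 88 remain).
July has 31 days (88 − 31 = 57 remain).
August has 31 days (57 − 31 = 26 remain).
26 into September → September 26.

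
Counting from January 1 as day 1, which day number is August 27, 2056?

Days in months before August: 31 + 29 + 31 + 30 + 31 + 30 + 31 = 213.
Plus 27 days into August → day 240.

240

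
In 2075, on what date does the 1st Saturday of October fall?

October 5, 2075

The first Saturday of October 2075 is October 5.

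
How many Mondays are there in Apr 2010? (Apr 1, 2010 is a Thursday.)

Apr 1, 2010 is a Thursday; the first Monday on or after it is Apr 5, 2010 (4 days later).
From Apr 5, 2010 to Apr 30, 2010 is 30 − 5 = 25 days.
25 ÷ 7 = 3 full weeks with remainder 4, so 3 more Mondays after the first → 4.

4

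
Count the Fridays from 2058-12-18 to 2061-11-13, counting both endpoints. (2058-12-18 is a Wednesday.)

152

2058-12-18 is a Wednesday; the first Friday on or after it is 2058-12-20 (2 days later).
From 2058-12-20 to 2061-11-13: 11 + 365 + 366 + 317 = 1059 days (rest of 2058, 2059, 2060, to 2061-11-13 in 2061).
1059 ÷ 7 = 151 full weeks with remainder 2, so 151 more Fridays after the first → 152.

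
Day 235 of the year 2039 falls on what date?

August 23, 2039

January has 31 days (235 − 31 = 204 remain).
February has 28 days (204 − 28 = 176 remain).
March has 31 days (176 − 31 = 145 remain).
April has 30 days (145 − 30 = 115 remain).
May has 31 days (115 − 31 = 84 remain).
June has 30 days (84 − 30 = 54 remain).
July has 31 days (54 − 31 = 23 remain).
23 into August → August 23.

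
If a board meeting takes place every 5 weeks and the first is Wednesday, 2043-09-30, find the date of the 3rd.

2043-12-09

The 3rd occurrence is 2 intervals after the first: 2 × 35 = 70 days after 2043-09-30.
September has 30 days — 0 days to the end of September leaves 70.
October has 31 days (39 left).
November has 30 days (9 left).
9 days into December → 2043-12-09.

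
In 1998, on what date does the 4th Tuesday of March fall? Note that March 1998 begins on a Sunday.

March 24, 1998

March 1998 begins on a Sunday, so the first Tuesday is March 3 (2 days later).
The 4th Tuesday is 3 weeks later: 3 + 21 = 24.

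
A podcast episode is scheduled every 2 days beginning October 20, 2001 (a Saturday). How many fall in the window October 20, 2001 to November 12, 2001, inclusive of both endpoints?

Occurrences land 2·i days after October 20, 2001 for i = 0, 1, 2, …
The window opens on the start date, so the first occurrence inside is #1 on October 20, 2001.
November 12, 2001 is 23 days after the start; 23 ÷ 2 = 11 remainder 1. Last occurrence in the window: #12 on November 11, 2001.
Occurrences #1 through #12: 12 in total.

12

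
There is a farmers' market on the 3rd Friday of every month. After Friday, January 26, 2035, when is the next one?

January 2035 starts on a Monday; its first Friday is the 5th, so the 3rd Friday is the 19th — January 19, 2035.
That is not after January 26, 2035, so look at February 2035.
February 2035 starts on a Thursday; its first Friday is the 2nd, so the 3rd Friday is the 16th — February 16, 2035.

February 16, 2035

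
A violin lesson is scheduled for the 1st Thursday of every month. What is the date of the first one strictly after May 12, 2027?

May 2027 starts on a Saturday, so its 1st Thursday is May 6, 2027 (5 days in).
That is not after May 12, 2027, so look at June 2027.
June 2027 starts on a Tuesday, so its 1st Thursday is June 3, 2027 (2 days in).

June 3, 2027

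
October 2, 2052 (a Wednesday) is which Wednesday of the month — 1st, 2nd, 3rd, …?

1st

Day 2 falls in week ⌈2/7⌉ of the month.
Days 1–7 hold the 1st Wednesday, 8–14 the 2nd, 15–21 the 3rd, 22–28 the 4th, 29–31 the 5th.
2 is in the range for the 1st.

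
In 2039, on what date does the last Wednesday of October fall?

26 October 2039

The first Wednesday of October 2039 is October 5.
October 2039 has 31 days. Adding weeks: 5, 12, 19, 26 — the last one ≤ 31 is the 26th.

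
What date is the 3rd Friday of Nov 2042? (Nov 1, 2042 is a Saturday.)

Nov 2042 begins on a Saturday, so the first Friday is Nov 7 (6 days later).
The 3rd Friday is 2 weeks later: 7 + 14 = 21.

Nov 21, 2042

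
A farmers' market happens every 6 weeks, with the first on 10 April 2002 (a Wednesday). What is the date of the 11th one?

4 June 2003

The 11th occurrence is 10 intervals after the first: 10 × 42 = 420 days after 10 April 2002.
April has 30 days — 20 days to the end of April leaves 400.
May has 31 days (369 left).
June has 30 days (339 left).
July has 31 days (308 left).
August has 31 days (277 left).
September has 30 days (247 left).
October has 31 days (216 left).
November has 30 days (186 left).
December has 31 days (155 left).
January has 31 days (124 left).
February has 28 days (96 left).
March has 31 days (65 left).
April has 30 days (35 left).
May has 31 days (4 left).
4 days into June → 4 June 2003.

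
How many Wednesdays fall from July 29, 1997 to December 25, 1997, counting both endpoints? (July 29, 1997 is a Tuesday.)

July 29, 1997 is a Tuesday; the first Wednesday on or after it is July 30, 1997 (1 day later).
From July 30, 1997 to December 25, 1997: 1 + 31 + 30 + 31 + 30 + 25 = 148 days (rest of July, August, September, October, November, December).
148 ÷ 7 = 21 full weeks with remainder 1, so 21 more Wednesdays after the first → 22.

22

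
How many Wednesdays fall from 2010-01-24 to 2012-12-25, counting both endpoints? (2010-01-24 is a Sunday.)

152

2010-01-24 is a Sunday; the first Wednesday on or after it is 2010-01-27 (3 days later).
From 2010-01-27 to 2012-12-25: 338 + 365 + 360 = 1063 days (rest of 2010, 2011, to 2012-12-25 in 2012).
1063 ÷ 7 = 151 full weeks with remainder 6, so 151 more Wednesdays after the first → 152.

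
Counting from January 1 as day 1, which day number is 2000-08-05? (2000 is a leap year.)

Days in months before August: 31 + 29 + 31 + 30 + 31 + 30 + 31 = 213.
Plus 5 days into August → day 218.

218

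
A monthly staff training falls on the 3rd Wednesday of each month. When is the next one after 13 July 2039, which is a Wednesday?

July 2039 starts on a Friday; its first Wednesday is the 6th, so the 3rd Wednesday is the 20th — 20 July 2039.
20 July 2039 is after 13 July 2039, so that is the next one.

20 July 2039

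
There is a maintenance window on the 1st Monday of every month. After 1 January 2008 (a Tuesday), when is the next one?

7 January 2008

January 2008 starts on a Tuesday, so its 1st Monday is 7 January 2008 (6 days in).
7 January 2008 is after 1 January 2008, so that is the next one.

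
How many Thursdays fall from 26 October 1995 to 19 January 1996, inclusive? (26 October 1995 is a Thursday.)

26 October 1995 is a Thursday; the first Thursday on or after it is 26 October 1995.
From 26 October 1995 to 19 January 1996: 5 + 30 + 31 + 19 = 85 days (rest of October, November, December, January).
85 ÷ 7 = 12 full weeks with remainder 1, so 12 more Thursdays after the first → 13.

13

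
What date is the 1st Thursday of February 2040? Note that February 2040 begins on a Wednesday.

2 February 2040

February 2040 begins on a Wednesday, so the first Thursday is February 2 (1 day later).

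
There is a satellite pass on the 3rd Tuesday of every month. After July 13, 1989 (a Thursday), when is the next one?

July 18, 1989

July 1989 starts on a Saturday; its first Tuesday is the 4th, so the 3rd Tuesday is the 18th — July 18, 1989.
July 18, 1989 is after July 13, 1989, so that is the next one.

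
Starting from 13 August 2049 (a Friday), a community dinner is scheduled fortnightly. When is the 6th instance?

22 October 2049

The 6th occurrence is 5 intervals after the first: 5 × 14 = 70 days after 13 August 2049.
August has 31 days — 18 days to the end of August leaves 52.
September has 30 days (22 left).
22 days into October → 22 October 2049.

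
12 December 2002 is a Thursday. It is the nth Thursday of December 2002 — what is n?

2nd

Day 12 falls in week ⌈12/7⌉ of the month.
Days 1–7 hold the 1st Thursday, 8–14 the 2nd, 15–21 the 3rd, 22–28 the 4th, 29–31 the 5th.
12 is in the range for the 2nd.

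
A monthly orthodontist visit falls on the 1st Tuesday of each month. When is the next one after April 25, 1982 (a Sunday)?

May 4, 1982

April 1982 starts on a Thursday, so its 1st Tuesday is April 6, 1982 (5 days in).
That is not after April 25, 1982, so look at May 1982.
May 1982 starts on a Saturday, so its 1st Tuesday is May 4, 1982 (3 days in).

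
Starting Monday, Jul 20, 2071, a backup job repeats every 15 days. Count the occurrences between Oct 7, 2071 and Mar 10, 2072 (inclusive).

Occurrences land 15·i days after Jul 20, 2071 for i = 0, 1, 2, …
Oct 7, 2071 is 79 days after the start; 79 ÷ 15 = 5 remainder 4; since the remainder is 4, round up to i = 6. First occurrence in the window: #7 on Oct 18, 2071 (6×15 = 90 days in).
Mar 10, 2072 is 234 days after the start; 234 ÷ 15 = 15 remainder 9. Last occurrence in the window: #16 on Mar 1, 2072.
Occurrences #7 through #16: 10 in total.

10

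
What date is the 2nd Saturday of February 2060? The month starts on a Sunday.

February 2060 begins on a Sunday, so the first Saturday is February 7 (6 days later).
The 2nd Saturday is 1 weeks later: 7 + 7 = 14.

2060-02-14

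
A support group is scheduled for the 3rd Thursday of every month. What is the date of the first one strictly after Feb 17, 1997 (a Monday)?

Feb 1997 starts on a Saturday; its first Thursday is the 6th, so the 3rd Thursday is the 20th — Feb 20, 1997.
Feb 20, 1997 is after Feb 17, 1997, so that is the next one.

Feb 20, 1997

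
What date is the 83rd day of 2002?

March 24, 2002

January has 31 days (83 − 31 = 52 remain).
February has 28 days (52 − 28 = 24 remain).
24 into March → March 24.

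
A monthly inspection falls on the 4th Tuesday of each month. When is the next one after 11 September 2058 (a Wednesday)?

24 September 2058

September 2058 starts on a Sunday; its first Tuesday is the 3rd, so the 4th Tuesday is the 24th — 24 September 2058.
24 September 2058 is after 11 September 2058, so that is the next one.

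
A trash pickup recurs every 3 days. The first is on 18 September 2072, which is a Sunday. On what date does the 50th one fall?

The 50th occurrence is 49 intervals after the first: 49 × 3 = 147 days after 18 September 2072.
September has 30 days — 12 days to the end of September leaves 135.
October has 31 days (104 left).
November has 30 days (74 left).
December has 31 days (43 left).
January has 31 days (12 left).
12 days into February → 12 February 2073.

12 February 2073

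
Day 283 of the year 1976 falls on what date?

January has 31 days (283 − 31 = 252 remain).
February has 29 days (252 − 29 = 223 remain).
March has 31 days (223 − 31 = 192 remain).
April has 30 days (192 − 30 = 162 remain).
May has 31 days (162 − 31 = 131 remain).
June has 30 days (131 − 30 = 101 remain).
July has 31 days (101 − 31 = 70 remain).
August has 31 days (70 − 31 = 39 remain).
September has 30 days (39 − 30 = 9 remain).
9 into October → October 9.

9 October 1976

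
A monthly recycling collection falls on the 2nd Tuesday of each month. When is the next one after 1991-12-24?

December 1991 starts on a Sunday; its first Tuesday is the 3rd, so the 2nd Tuesday is the 10th — 1991-12-10.
That is not after 1991-12-24, so look at January 1992.
January 1992 starts on a Wednesday; its first Tuesday is the 7th, so the 2nd Tuesday is the 14th — 1992-01-14.

1992-01-14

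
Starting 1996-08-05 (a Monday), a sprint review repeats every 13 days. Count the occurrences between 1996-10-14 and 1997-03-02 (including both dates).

Occurrences land 13·i days after 1996-08-05 for i = 0, 1, 2, …
1996-10-14 is 70 days after the start; 70 ÷ 13 = 5 remainder 5; since the remainder is 5, round up to i = 6. First occurrence in the window: #7 on 1996-10-22 (6×13 = 78 days in).
1997-03-02 is 209 days after the start; 209 ÷ 13 = 16 remainder 1. Last occurrence in the window: #17 on 1997-03-01.
Occurrences #7 through #17: 11 in total.

11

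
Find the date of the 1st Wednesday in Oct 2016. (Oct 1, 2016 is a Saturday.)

Oct 5, 2016

Oct 2016 begins on a Saturday, so the first Wednesday is Oct 5 (4 days later).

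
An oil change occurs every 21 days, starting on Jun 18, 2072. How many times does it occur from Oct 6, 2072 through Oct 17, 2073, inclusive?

18

Occurrences land 21·i days after Jun 18, 2072 for i = 0, 1, 2, …
Oct 6, 2072 is 110 days after the start; 110 ÷ 21 = 5 remainder 5; since the remainder is 5, round up to i = 6. First occurrence in the window: #7 on Oct 22, 2072 (6×21 = 126 days in).
Oct 17, 2073 is 486 days after the start; 486 ÷ 21 = 23 remainder 3. Last occurrence in the window: #24 on Oct 14, 2073.
Occurrences #7 through #24: 18 in total.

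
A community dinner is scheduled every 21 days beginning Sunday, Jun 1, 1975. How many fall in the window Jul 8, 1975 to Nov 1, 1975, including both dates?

6

Occurrences land 21·i days after Jun 1, 1975 for i = 0, 1, 2, …
Jul 8, 1975 is 37 days after the start; 37 ÷ 21 = 1 remainder 16; since the remainder is 16, round up to i = 2. First occurrence in the window: #3 on Jul 13, 1975 (2×21 = 42 days in).
Nov 1, 1975 is 153 days after the start; 153 ÷ 21 = 7 remainder 6. Last occurrence in the window: #8 on Oct 26, 1975.
Occurrences #3 through #8: 6 in total.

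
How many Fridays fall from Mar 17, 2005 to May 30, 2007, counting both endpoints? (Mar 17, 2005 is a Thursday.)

115

Mar 17, 2005 is a Thursday; the first Friday on or after it is Mar 18, 2005 (1 day later).
From Mar 18, 2005 to May 30, 2007: 288 + 365 + 150 = 803 days (rest of 2005, 2006, to May 30, 2007 in 2007).
803 ÷ 7 = 114 full weeks with remainder 5, so 114 more Fridays after the first → 115.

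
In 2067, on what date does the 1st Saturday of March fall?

March 5, 2067

The first Saturday of March 2067 is March 5.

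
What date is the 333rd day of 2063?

Jan has 31 days (333 − 31 = 302 remain).
Feb has 28 days (302 − 28 = 274 remain).
Mar has 31 days (274 − 31 = 243 remain).
Apr has 30 days (243 − 30 = 213 remain).
May has 31 days (213 − 31 = 182 remain).
Jun has 30 days (182 − 30 = 152 remain).
Jul has 31 days (152 − 31 = 121 remain).
Aug has 31 days (121 − 31 = 90 remain).
Sep has 30 days (90 − 30 = 60 remain).
Oct has 31 days (60 − 31 = 29 remain).
29 into Nov → Nov 29.

Nov 29, 2063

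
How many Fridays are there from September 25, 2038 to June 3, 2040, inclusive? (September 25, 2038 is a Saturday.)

88

September 25, 2038 is a Saturday; the first Friday on or after it is October 1, 2038 (6 days later).
From October 1, 2038 to June 3, 2040: 91 + 365 + 155 = 611 days (rest of 2038, 2039, to June 3, 2040 in 2040).
611 ÷ 7 = 87 full weeks with remainder 2, so 87 more Fridays after the first → 88.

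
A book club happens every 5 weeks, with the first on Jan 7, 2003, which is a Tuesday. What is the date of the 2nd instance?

The 2nd occurrence is 1 interval after the first: 1 × 35 = 35 days after Jan 7, 2003.
Jan has 31 days — 24 days to the end of Jan leaves 11.
11 days into Feb → Feb 11, 2003.

Feb 11, 2003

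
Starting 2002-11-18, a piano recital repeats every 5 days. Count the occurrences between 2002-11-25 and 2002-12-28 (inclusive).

7

Occurrences land 5·i days after 2002-11-18 for i = 0, 1, 2, …
2002-11-25 is 7 days after the start; 7 ÷ 5 = 1 remainder 2; since the remainder is 2, round up to i = 2. First occurrence in the window: #3 on 2002-11-28 (2×5 = 10 days in).
2002-12-28 is 40 days after the start; 40 ÷ 5 = 8 remainder 0. Last occurrence in the window: #9 on 2002-12-28.
Occurrences #3 through #9: 7 in total.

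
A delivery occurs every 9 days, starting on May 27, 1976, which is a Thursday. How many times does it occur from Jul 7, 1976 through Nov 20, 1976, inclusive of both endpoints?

Occurrences land 9·i days after May 27, 1976 for i = 0, 1, 2, …
Jul 7, 1976 is 41 days after the start; 41 ÷ 9 = 4 remainder 5; since the remainder is 5, round up to i = 5. First occurrence in the window: #6 on Jul 11, 1976 (5×9 = 45 days in).
Nov 20, 1976 is 177 days after the start; 177 ÷ 9 = 19 remainder 6. Last occurrence in the window: #20 on Nov 14, 1976.
Occurrences #6 through #20: 15 in total.

15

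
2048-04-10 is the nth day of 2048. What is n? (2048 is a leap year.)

101

Days in months before April: 31 + 29 + 31 = 91.
Plus 10 days into April → day 101.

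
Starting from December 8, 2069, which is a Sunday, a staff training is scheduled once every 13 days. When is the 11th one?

The 11th occurrence is 10 intervals after the first: 10 × 13 = 130 days after December 8, 2069.
December has 31 days — 23 days to the end of December leaves 107.
January has 31 days (76 left).
February has 28 days (48 left).
March has 31 days (17 left).
17 days into April → April 17, 2070.

April 17, 2070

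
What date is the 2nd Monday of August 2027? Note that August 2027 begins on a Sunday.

August 2027 begins on a Sunday, so the first Monday is August 2 (1 day later).
The 2nd Monday is 1 weeks later: 2 + 7 = 9.

9 August 2027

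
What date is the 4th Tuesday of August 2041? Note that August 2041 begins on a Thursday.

August 2041 begins on a Thursday, so the first Tuesday is August 6 (5 days later).
The 4th Tuesday is 3 weeks later: 6 + 21 = 27.

27 August 2041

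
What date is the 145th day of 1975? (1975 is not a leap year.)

25 May 1975

January has 31 days (145 − 31 = 114 remain).
February has 28 days (114 − 28 = 86 remain).
March has 31 days (86 − 31 = 55 remain).
April has 30 days (55 − 30 = 25 remain).
25 into May → May 25.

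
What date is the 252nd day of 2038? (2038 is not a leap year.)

Sep 9, 2038

Jan has 31 days (252 − 31 = 221 remain).
Feb has 28 days (221 − 28 = 193 remain).
Mar has 31 days (193 − 31 = 162 remain).
Apr has 30 days (162 − 30 = 132 remain).
May has 31 days (132 − 31 = 101 remain).
Jun has 30 days (101 − 30 = 71 remain).
Jul has 31 days (71 − 31 = 40 remain).
Aug has 31 days (40 − 31 = 9 remain).
9 into Sep → Sep 9.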